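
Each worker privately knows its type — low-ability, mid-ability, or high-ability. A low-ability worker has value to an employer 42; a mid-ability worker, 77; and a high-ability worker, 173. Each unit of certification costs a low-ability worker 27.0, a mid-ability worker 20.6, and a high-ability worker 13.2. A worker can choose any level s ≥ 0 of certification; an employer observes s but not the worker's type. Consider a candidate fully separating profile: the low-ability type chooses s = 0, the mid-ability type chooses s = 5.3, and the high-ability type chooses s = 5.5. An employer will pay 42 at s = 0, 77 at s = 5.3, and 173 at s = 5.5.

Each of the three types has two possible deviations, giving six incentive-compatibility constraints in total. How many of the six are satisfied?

4

High-ability (own payoff 173 − 13.2×5.5 = 100.4): to s=0 gives 42 → no gain ✓; to s=5.3 gives 77 − 13.2×5.3 = 7.04 → no gain ✓.
Mid-ability (own payoff 77 − 20.6×5.3 = -32.18): to s=0 gives 42 → profitable ✗; to s=5.5 gives 173 − 20.6×5.5 = 59.7 → profitable ✗.
Low-ability (own payoff 42): to s=5.3 gives 77 − 27.0×5.3 = -66.1 → no gain ✓; to s=5.5 gives 173 − 27.0×5.5 = 24.5 → no gain ✓.
4 of the 6 constraints hold; not an equilibrium.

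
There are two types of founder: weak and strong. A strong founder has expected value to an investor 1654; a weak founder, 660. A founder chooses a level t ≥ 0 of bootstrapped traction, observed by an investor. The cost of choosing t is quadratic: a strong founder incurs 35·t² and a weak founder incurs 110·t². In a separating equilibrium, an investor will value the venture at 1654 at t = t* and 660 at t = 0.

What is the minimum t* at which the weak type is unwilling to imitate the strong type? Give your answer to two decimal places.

The weak type at t = 0 receives 660; imitating at t* yields 1654 − 110·t*².
Indifference: 660 = 1654 − 110·t*², so t*² = (1654 − 660) / 110 ≈ 9.0364.
t* = √9.0364 ≈ 3.01.

3.01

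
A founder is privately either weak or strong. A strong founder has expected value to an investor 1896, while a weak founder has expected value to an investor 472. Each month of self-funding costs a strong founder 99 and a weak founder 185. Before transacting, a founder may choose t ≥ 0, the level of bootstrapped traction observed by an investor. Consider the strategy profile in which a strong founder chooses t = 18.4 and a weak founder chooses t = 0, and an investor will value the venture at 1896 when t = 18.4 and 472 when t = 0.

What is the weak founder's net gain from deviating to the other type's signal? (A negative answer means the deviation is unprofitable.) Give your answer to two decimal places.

Playing t = 0 the weak founder receives 472.
Deviating to t = 18.4 brings payment 1896 at cost 185 × 18.4 = 3404, netting -1508.
Gain from deviating: -1508 − 472 = -1980.00.
The gain is negative, so the weak type's incentive-compatibility constraint is satisfied.

-1980.00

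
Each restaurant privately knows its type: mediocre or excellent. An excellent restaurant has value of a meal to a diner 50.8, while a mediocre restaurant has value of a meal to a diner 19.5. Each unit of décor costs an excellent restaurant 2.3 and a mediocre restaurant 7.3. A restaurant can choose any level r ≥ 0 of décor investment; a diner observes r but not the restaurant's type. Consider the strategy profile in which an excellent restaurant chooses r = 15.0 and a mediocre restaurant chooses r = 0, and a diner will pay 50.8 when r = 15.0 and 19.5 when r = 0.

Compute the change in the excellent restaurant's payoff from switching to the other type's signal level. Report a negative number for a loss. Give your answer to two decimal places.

Playing r = 15.0 the excellent restaurant receives 50.8 − 2.3 × 15.0 = 16.3.
Deviating to r = 0 yields 19.5 instead.
Gain from deviating: 19.5 − 16.3 = 3.20.
The gain is positive, so the excellent type's incentive-compatibility constraint is violated — this profile is not a separating equilibrium.

3.20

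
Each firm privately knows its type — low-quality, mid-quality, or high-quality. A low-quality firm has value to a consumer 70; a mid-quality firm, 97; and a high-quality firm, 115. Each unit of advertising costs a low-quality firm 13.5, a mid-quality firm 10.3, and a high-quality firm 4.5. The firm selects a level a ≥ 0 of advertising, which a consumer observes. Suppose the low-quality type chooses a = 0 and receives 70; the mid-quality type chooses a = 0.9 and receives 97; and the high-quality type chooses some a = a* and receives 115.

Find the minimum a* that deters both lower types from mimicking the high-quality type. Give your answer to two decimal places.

Low-quality type (on-path payoff 70) won't mimic when 70 ≥ 115 − 13.5·a*, i.e. a* ≥ 3.33.
Mid-quality type (on-path payoff 97 − 10.3×0.9 = 87.73) won't mimic when 87.73 ≥ 115 − 10.3·a*, i.e. a* ≥ 2.65.
Both must hold, so a* = max(3.33, 2.65) = 3.33. The low-quality type's constraint binds.

3.33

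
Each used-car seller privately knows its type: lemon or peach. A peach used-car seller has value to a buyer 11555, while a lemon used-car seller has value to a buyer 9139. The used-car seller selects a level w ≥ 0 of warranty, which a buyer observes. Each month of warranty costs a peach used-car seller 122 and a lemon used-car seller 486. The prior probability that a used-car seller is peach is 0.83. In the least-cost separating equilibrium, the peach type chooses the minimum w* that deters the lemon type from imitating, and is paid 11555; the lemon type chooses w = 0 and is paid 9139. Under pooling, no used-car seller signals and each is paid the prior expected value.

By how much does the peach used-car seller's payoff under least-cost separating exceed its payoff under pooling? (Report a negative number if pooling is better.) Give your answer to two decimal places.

Least-cost separating signal: w* solves 9139 = 11555 − 486·w*, so w* = (11555 − 9139)/486 ≈ 4.9712.
Peach type's separating payoff: 11555 − 122 × w* = 11555 − 122 × (11555 − 9139)/486 = 11555 − 294752/486 ≈ 10948.5144.
Pooling payoff: 0.83 × 11555 + 0.17 × 9139 = 11144.28.
Difference: 10948.5144 − 11144.28 = -195.7656, i.e. -195.77 to two decimal places.
The peach type would prefer the pooling outcome.

-195.77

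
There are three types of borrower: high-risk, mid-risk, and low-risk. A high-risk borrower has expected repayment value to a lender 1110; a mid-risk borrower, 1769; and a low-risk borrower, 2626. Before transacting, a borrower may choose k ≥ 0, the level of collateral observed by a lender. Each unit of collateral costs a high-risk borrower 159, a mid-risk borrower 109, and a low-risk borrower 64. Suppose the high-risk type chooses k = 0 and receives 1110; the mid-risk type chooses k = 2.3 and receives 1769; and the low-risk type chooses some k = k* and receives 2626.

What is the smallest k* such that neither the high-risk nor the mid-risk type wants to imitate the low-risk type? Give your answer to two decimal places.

High-risk type (on-path payoff 1110) won't mimic when 1110 ≥ 2626 − 159·k*, i.e. k* ≥ 9.53.
Mid-risk type (on-path payoff 1769 − 109×2.3 = 1518.3) won't mimic when 1518.3 ≥ 2626 − 109·k*, i.e. k* ≥ 10.16.
Both must hold, so k* = max(9.53, 10.16) = 10.16. The mid-risk type's constraint binds.

10.16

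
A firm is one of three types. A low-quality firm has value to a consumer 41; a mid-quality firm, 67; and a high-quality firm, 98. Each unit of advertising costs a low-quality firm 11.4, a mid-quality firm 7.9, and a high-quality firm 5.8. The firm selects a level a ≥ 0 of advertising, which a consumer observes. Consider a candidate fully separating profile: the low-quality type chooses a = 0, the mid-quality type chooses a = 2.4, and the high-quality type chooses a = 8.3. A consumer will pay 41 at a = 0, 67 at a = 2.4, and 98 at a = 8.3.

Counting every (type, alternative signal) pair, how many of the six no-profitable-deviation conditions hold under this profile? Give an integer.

5

Mid-quality (own payoff 67 − 7.9×2.4 = 48.04): to a=0 gives 41 → no gain ✓; to a=8.3 gives 98 − 7.9×8.3 = 32.43 → no gain ✓.
Low-quality (own payoff 41): to a=2.4 gives 67 − 11.4×2.4 = 39.64 → no gain ✓; to a=8.3 gives 98 − 11.4×8.3 = 3.38 → no gain ✓.
High-quality (own payoff 98 − 5.8×8.3 = 49.86): to a=0 gives 41 → no gain ✓; to a=2.4 gives 67 − 5.8×2.4 = 53.08 → profitable ✗.
5 of the 6 constraints hold; not an equilibrium.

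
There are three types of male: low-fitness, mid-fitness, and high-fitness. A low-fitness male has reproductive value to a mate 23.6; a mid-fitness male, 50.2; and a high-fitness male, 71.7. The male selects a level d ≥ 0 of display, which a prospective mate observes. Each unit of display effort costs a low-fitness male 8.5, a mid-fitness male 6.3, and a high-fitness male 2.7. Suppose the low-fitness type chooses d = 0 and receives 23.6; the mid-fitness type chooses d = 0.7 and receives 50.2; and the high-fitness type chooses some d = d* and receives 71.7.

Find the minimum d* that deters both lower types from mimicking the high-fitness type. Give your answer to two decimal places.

Low-fitness type (on-path payoff 23.6) won't mimic when 23.6 ≥ 71.7 − 8.5·d*, i.e. d* ≥ 5.66.
Mid-fitness type (on-path payoff 50.2 − 6.3×0.7 = 45.79) won't mimic when 45.79 ≥ 71.7 − 6.3·d*, i.e. d* ≥ 4.11.
Both must hold, so d* = max(5.66, 4.11) = 5.66. The low-fitness type's constraint binds.

5.66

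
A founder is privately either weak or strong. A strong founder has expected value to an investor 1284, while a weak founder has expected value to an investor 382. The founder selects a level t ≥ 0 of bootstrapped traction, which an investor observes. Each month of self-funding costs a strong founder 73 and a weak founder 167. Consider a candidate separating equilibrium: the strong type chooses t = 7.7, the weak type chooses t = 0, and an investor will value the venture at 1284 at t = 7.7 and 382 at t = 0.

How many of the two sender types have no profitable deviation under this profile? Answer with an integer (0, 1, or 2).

Strong type: signal → 1284 − 73 × 7.7 = 721.9; deviate to 0 → 382. IC holds (721.9 ≥ 382).
Weak type: stay at 0 → 382; mimic → 1284 − 167 × 7.7 = -1.9. IC holds (382 ≥ -1.9).
2 of 2 constraints hold, so this is a separating equilibrium.

2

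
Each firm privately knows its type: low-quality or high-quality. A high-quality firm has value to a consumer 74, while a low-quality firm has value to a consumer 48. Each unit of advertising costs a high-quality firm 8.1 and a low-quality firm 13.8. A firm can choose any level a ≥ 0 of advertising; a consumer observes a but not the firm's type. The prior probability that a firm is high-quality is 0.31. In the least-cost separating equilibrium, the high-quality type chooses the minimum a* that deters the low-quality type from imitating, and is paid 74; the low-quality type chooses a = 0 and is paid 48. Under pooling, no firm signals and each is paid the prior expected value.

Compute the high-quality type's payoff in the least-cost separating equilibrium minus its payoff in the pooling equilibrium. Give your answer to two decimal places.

Least-cost separating signal: a* solves 48 = 74 − 13.8·a*, so a* = (74 − 48)/13.8 ≈ 1.8841.
High-quality type's separating payoff: 74 − 8.1 × a* = 74 − 8.1 × (74 − 48)/13.8 = 74 − 210.6/13.8 ≈ 58.7391.
Pooling payoff: 0.31 × 74 + 0.69 × 48 = 56.06.
Difference: 58.7391 − 56.06 = 2.6791, i.e. 2.68 to two decimal places.
The high-quality type prefers to separate.

2.68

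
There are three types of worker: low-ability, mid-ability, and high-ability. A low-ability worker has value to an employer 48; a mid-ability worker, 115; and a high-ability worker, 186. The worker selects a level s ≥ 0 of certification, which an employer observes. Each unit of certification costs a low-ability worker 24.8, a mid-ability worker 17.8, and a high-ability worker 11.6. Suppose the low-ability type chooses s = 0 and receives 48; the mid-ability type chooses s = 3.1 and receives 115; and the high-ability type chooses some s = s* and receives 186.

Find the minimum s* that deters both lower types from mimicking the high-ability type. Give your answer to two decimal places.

Mid-ability type (on-path payoff 115 − 17.8×3.1 = 59.82) won't mimic when 59.82 ≥ 186 − 17.8·s*, i.e. s* ≥ 7.09.
Low-ability type (on-path payoff 48) won't mimic when 48 ≥ 186 − 24.8·s*, i.e. s* ≥ 5.56.
Both must hold, so s* = max(5.56, 7.09) = 7.09. The mid-ability type's constraint binds.

7.09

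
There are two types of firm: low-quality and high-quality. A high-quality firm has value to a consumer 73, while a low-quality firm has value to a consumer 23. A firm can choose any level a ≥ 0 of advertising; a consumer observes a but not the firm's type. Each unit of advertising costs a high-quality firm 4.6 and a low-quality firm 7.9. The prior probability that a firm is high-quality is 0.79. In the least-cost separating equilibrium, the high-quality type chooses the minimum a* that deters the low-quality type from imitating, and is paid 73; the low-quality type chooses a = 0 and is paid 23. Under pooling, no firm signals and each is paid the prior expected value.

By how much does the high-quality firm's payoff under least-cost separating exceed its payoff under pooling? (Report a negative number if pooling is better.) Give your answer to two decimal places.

Least-cost separating signal: a* solves 23 = 73 − 7.9·a*, so a* = (73 − 23)/7.9 ≈ 6.3291.
High-quality type's separating payoff: 73 − 4.6 × a* = 73 − 4.6 × (73 − 23)/7.9 = 73 − 230/7.9 ≈ 43.8861.
Pooling payoff: 0.79 × 73 + 0.21 × 23 = 62.5.
Difference: 43.8861 − 62.5 = -18.6139, i.e. -18.61 to two decimal places.
The high-quality type would prefer the pooling outcome.

-18.61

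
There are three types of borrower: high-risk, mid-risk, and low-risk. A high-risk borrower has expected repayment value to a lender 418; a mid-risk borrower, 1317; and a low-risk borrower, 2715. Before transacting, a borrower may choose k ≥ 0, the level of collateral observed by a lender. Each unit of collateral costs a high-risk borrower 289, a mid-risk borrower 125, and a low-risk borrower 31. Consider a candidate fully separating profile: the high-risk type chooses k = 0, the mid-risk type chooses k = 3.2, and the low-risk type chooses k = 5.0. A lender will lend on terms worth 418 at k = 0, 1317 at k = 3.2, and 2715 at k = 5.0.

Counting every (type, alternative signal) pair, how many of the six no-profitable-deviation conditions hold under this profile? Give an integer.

4

High-risk (own payoff 418): to k=3.2 gives 1317 − 289×3.2 = 392.2 → no gain ✓; to k=5.0 gives 2715 − 289×5.0 = 1270 → profitable ✗.
Mid-risk (own payoff 1317 − 125×3.2 = 917): to k=0 gives 418 → no gain ✓; to k=5.0 gives 2715 − 125×5.0 = 2090 → profitable ✗.
Low-risk (own payoff 2715 − 31×5.0 = 2560): to k=0 gives 418 → no gain ✓; to k=3.2 gives 1317 − 31×3.2 = 1217.8 → no gain ✓.
4 of the 6 constraints hold; not an equilibrium.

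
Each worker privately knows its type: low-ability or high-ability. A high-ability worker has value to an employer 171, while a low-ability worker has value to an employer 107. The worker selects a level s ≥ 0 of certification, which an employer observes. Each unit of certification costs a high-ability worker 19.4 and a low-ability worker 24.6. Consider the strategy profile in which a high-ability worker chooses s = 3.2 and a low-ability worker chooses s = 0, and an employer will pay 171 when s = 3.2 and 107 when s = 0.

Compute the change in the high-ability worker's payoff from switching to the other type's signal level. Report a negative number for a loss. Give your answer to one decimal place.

Playing s = 3.2 the high-ability worker receives 171 − 19.4 × 3.2 = 108.92.
Deviating to s = 0 yields 107 instead.
Gain from deviating: 107 − 108.92 = -1.92, i.e. -1.9 to one decimal place.
The gain is negative, so the high-ability type's incentive-compatibility constraint is satisfied.

-1.9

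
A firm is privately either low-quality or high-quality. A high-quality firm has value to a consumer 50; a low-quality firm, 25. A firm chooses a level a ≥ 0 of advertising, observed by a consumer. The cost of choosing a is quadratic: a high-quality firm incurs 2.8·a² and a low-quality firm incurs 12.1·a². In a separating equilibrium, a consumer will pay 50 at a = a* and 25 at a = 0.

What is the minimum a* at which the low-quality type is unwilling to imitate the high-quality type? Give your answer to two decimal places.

The low-quality type at a = 0 receives 25; imitating at a* yields 50 − 12.1·a*².
Indifference: 25 = 50 − 12.1·a*², so a*² = (50 − 25) / 12.1 ≈ 2.0661.
a* = √2.0661 ≈ 1.44.

1.44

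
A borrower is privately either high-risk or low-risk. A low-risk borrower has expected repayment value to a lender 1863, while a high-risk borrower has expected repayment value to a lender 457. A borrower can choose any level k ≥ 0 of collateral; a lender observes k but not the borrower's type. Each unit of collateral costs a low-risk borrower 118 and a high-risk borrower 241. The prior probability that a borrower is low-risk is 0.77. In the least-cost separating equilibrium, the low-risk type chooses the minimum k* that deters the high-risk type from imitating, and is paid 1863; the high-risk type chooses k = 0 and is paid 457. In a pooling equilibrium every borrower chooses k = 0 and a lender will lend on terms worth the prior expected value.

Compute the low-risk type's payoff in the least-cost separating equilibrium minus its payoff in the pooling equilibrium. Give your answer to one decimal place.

-365.0

Least-cost separating signal: k* solves 457 = 1863 − 241·k*, so k* = (1863 − 457)/241 ≈ 5.8340.
Low-risk type's separating payoff: 1863 − 118 × k* = 1863 − 118 × (1863 − 457)/241 = 1863 − 165908/241 ≈ 1174.585.
Pooling payoff: 0.77 × 1863 + 0.23 × 457 = 1539.62.
Difference: 1174.585 − 1539.62 = -365.035, i.e. -365.0 to one decimal place.
The low-risk type would prefer the pooling outcome.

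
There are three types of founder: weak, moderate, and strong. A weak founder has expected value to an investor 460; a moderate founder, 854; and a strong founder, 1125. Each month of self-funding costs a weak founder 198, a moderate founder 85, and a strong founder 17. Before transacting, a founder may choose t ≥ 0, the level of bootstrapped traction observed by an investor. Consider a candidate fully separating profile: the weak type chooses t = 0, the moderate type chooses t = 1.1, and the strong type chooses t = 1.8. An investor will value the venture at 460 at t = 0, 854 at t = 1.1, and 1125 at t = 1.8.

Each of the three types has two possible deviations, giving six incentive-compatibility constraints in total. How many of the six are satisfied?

3

Weak (own payoff 460): to t=1.1 gives 854 − 198×1.1 = 636.2 → profitable ✗; to t=1.8 gives 1125 − 198×1.8 = 768.6 → profitable ✗.
Moderate (own payoff 854 − 85×1.1 = 760.5): to t=0 gives 460 → no gain ✓; to t=1.8 gives 1125 − 85×1.8 = 972 → profitable ✗.
Strong (own payoff 1125 − 17×1.8 = 1094.4): to t=0 gives 460 → no gain ✓; to t=1.1 gives 854 − 17×1.1 = 835.3 → no gain ✓.
3 of the 6 constraints hold; not an equilibrium.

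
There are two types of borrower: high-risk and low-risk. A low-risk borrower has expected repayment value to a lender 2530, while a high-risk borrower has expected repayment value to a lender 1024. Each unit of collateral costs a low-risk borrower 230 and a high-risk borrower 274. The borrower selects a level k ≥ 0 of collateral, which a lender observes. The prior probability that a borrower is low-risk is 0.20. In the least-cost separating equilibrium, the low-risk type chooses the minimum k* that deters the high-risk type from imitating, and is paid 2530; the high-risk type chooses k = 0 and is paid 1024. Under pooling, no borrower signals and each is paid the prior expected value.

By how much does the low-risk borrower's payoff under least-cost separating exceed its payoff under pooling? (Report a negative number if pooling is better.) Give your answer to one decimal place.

-59.4

Least-cost separating signal: k* solves 1024 = 2530 − 274·k*, so k* = (2530 − 1024)/274 ≈ 5.4964.
Low-risk type's separating payoff: 2530 − 230 × k* = 2530 − 230 × (2530 − 1024)/274 = 2530 − 346380/274 ≈ 1265.839.
Pooling payoff: 0.20 × 2530 + 0.80 × 1024 = 1325.2.
Difference: 1265.839 − 1325.2 = -59.361, i.e. -59.4 to one decimal place.
The low-risk type would prefer the pooling outcome.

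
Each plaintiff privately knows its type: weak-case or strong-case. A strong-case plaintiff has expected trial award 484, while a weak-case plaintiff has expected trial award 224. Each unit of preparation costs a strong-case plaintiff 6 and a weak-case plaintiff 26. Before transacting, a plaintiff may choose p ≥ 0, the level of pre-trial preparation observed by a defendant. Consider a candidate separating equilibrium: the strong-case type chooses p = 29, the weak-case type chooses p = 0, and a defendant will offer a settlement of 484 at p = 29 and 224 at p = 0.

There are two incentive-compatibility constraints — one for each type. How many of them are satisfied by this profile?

Strong-case type: signal → 484 − 6 × 29 = 310; deviate to 0 → 224. IC holds (310 ≥ 224).
Weak-case type: stay at 0 → 224; mimic → 484 − 26 × 29 = -270. IC holds (224 ≥ -270).
2 of 2 constraints hold, so this is a separating equilibrium.

2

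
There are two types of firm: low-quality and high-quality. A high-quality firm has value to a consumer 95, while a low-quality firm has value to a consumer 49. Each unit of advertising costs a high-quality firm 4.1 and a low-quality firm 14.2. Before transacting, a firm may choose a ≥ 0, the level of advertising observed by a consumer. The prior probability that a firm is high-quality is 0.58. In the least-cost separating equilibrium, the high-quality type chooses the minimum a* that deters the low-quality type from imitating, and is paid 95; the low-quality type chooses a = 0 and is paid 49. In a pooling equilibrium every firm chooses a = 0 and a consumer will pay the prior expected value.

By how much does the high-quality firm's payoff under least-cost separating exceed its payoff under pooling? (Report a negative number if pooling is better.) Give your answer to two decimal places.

Least-cost separating signal: a* solves 49 = 95 − 14.2·a*, so a* = (95 − 49)/14.2 ≈ 3.2394.
High-quality type's separating payoff: 95 − 4.1 × a* = 95 − 4.1 × (95 − 49)/14.2 = 95 − 188.6/14.2 ≈ 81.7183.
Pooling payoff: 0.58 × 95 + 0.42 × 49 = 75.68.
Difference: 81.7183 − 75.68 = 6.0383, i.e. 6.04 to two decimal places.
The high-quality type prefers to separate.

6.04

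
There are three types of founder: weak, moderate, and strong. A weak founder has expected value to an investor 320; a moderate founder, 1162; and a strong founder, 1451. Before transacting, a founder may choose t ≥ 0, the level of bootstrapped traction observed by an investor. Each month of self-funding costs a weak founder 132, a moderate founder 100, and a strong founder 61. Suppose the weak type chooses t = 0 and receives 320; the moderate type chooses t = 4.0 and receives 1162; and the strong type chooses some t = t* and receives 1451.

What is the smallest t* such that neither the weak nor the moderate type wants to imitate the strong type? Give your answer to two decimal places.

Moderate type (on-path payoff 1162 − 100×4.0 = 762) won't mimic when 762 ≥ 1451 − 100·t*, i.e. t* ≥ 6.89.
Weak type (on-path payoff 320) won't mimic when 320 ≥ 1451 − 132·t*, i.e. t* ≥ 8.57.
Both must hold, so t* = max(8.57, 6.89) = 8.57. The weak type's constraint binds.

8.57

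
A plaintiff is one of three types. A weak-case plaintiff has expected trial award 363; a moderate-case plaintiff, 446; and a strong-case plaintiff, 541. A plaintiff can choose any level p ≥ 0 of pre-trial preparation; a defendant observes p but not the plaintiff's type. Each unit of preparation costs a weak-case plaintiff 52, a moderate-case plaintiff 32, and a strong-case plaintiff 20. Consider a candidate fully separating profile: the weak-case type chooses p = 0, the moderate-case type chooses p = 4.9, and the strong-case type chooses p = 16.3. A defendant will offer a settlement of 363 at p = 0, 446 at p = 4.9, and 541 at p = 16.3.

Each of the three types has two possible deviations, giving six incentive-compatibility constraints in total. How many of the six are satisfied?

Strong-case (own payoff 541 − 20×16.3 = 215): to p=0 gives 363 → profitable ✗; to p=4.9 gives 446 − 20×4.9 = 348 → profitable ✗.
Weak-case (own payoff 363): to p=4.9 gives 446 − 52×4.9 = 191.2 → no gain ✓; to p=16.3 gives 541 − 52×16.3 = -306.6 → no gain ✓.
Moderate-case (own payoff 446 − 32×4.9 = 289.2): to p=0 gives 363 → profitable ✗; to p=16.3 gives 541 − 32×16.3 = 19.4 → no gain ✓.
3 of the 6 constraints hold; not an equilibrium.

3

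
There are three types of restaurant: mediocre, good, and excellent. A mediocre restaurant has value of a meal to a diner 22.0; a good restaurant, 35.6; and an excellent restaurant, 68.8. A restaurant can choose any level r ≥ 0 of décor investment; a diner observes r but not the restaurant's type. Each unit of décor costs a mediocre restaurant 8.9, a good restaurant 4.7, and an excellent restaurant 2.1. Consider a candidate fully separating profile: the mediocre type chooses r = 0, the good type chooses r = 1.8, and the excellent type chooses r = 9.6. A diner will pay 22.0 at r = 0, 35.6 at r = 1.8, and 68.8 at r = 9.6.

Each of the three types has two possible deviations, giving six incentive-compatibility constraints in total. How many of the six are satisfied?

6

Excellent (own payoff 68.8 − 2.1×9.6 = 48.64): to r=0 gives 22.0 → no gain ✓; to r=1.8 gives 35.6 − 2.1×1.8 = 31.82 → no gain ✓.
Mediocre (own payoff 22.0): to r=1.8 gives 35.6 − 8.9×1.8 = 19.58 → no gain ✓; to r=9.6 gives 68.8 − 8.9×9.6 = -16.64 → no gain ✓.
Good (own payoff 35.6 − 4.7×1.8 = 27.14): to r=0 gives 22.0 → no gain ✓; to r=9.6 gives 68.8 − 4.7×9.6 = 23.68 → no gain ✓.
6 of the 6 constraints hold; this profile is a separating equilibrium.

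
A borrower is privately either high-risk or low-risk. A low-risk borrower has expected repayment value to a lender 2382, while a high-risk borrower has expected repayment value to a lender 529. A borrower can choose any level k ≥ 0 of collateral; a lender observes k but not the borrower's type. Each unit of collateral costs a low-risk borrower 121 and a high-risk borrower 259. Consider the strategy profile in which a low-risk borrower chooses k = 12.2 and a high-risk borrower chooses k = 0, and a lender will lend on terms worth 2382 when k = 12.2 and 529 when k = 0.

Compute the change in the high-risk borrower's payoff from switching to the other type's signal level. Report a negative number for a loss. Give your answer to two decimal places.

Playing k = 0 the high-risk borrower receives 529.
Deviating to k = 12.2 brings payment 2382 at cost 259 × 12.2 = 3159.8, netting -777.8.
Gain from deviating: -777.8 − 529 = -1306.80.
The gain is negative, so the high-risk type's incentive-compatibility constraint is satisfied.

-1306.80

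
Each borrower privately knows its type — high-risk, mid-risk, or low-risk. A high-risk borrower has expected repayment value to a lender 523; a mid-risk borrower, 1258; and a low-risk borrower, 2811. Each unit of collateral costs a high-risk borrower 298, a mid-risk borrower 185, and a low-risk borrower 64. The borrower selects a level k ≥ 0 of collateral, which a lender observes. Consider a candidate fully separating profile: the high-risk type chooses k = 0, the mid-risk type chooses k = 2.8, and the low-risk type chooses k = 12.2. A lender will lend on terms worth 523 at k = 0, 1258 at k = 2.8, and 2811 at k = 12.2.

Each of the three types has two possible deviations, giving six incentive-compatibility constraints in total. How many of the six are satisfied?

High-risk (own payoff 523): to k=2.8 gives 1258 − 298×2.8 = 423.6 → no gain ✓; to k=12.2 gives 2811 − 298×12.2 = -824.6 → no gain ✓.
Mid-risk (own payoff 1258 − 185×2.8 = 740): to k=0 gives 523 → no gain ✓; to k=12.2 gives 2811 − 185×12.2 = 554 → no gain ✓.
Low-risk (own payoff 2811 − 64×12.2 = 2030.2): to k=0 gives 523 → no gain ✓; to k=2.8 gives 1258 − 64×2.8 = 1078.8 → no gain ✓.
6 of the 6 constraints hold; this profile is a separating equilibrium.

6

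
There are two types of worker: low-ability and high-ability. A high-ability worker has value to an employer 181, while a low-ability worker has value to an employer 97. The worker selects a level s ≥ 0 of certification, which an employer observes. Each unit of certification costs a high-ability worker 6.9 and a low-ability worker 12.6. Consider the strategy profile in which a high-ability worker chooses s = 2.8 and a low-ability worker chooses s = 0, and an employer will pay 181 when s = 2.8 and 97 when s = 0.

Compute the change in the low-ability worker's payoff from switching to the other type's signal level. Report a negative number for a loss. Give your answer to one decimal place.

Playing s = 0 the low-ability worker receives 97.
Deviating to s = 2.8 brings payment 181 at cost 12.6 × 2.8 = 35.28, netting 145.72.
Gain from deviating: 145.72 − 97 = 48.72, i.e. 48.7 to one decimal place.
The gain is positive, so the low-ability type's incentive-compatibility constraint is violated — this profile is not a separating equilibrium.

48.7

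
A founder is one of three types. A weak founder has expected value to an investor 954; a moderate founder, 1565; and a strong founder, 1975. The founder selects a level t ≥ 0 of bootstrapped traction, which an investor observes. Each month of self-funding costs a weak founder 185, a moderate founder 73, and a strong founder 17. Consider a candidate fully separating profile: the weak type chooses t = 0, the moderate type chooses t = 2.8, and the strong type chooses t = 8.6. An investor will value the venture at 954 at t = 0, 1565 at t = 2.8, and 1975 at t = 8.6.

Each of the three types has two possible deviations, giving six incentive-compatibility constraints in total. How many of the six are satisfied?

5

Strong (own payoff 1975 − 17×8.6 = 1828.8): to t=0 gives 954 → no gain ✓; to t=2.8 gives 1565 − 17×2.8 = 1517.4 → no gain ✓.
Weak (own payoff 954): to t=2.8 gives 1565 − 185×2.8 = 1047 → profitable ✗; to t=8.6 gives 1975 − 185×8.6 = 384 → no gain ✓.
Moderate (own payoff 1565 − 73×2.8 = 1360.6): to t=0 gives 954 → no gain ✓; to t=8.6 gives 1975 − 73×8.6 = 1347.2 → no gain ✓.
5 of the 6 constraints hold; not an equilibrium.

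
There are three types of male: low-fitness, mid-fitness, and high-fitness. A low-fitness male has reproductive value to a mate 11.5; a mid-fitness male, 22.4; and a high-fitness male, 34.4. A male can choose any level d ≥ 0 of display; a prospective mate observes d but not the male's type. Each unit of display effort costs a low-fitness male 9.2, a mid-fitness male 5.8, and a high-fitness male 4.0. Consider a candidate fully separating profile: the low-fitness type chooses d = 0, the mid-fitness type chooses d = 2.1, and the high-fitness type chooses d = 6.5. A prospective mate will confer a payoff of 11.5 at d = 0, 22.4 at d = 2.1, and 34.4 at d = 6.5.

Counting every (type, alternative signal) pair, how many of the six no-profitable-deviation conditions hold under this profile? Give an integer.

Low-fitness (own payoff 11.5): to d=2.1 gives 22.4 − 9.2×2.1 = 3.08 → no gain ✓; to d=6.5 gives 34.4 − 9.2×6.5 = -25.4 → no gain ✓.
High-fitness (own payoff 34.4 − 4.0×6.5 = 8.4): to d=0 gives 11.5 → profitable ✗; to d=2.1 gives 22.4 − 4.0×2.1 = 14 → profitable ✗.
Mid-fitness (own payoff 22.4 − 5.8×2.1 = 10.22): to d=0 gives 11.5 → profitable ✗; to d=6.5 gives 34.4 − 5.8×6.5 = -3.3 → no gain ✓.
3 of the 6 constraints hold; not an equilibrium.

3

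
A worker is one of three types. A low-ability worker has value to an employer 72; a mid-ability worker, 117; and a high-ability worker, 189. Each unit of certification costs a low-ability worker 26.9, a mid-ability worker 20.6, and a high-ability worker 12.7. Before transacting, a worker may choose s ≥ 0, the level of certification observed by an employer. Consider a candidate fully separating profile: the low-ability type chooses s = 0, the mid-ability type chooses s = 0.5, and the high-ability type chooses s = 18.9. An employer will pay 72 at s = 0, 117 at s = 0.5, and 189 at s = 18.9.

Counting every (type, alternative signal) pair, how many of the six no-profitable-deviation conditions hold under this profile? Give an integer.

Low-ability (own payoff 72): to s=0.5 gives 117 − 26.9×0.5 = 103.55 → profitable ✗; to s=18.9 gives 189 − 26.9×18.9 = -319.41 → no gain ✓.
High-ability (own payoff 189 − 12.7×18.9 = -51.03): to s=0 gives 72 → profitable ✗; to s=0.5 gives 117 − 12.7×0.5 = 110.65 → profitable ✗.
Mid-ability (own payoff 117 − 20.6×0.5 = 106.7): to s=0 gives 72 → no gain ✓; to s=18.9 gives 189 − 20.6×18.9 = -200.34 → no gain ✓.
3 of the 6 constraints hold; not an equilibrium.

3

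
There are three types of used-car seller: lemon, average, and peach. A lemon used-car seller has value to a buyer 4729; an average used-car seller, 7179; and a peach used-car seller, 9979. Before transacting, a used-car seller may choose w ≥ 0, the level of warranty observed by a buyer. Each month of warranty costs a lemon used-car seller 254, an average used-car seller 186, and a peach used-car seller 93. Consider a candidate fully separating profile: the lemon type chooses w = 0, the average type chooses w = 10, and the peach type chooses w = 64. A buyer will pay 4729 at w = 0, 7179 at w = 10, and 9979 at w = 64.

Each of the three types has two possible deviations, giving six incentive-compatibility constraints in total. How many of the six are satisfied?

Average (own payoff 7179 − 186×10 = 5319): to w=0 gives 4729 → no gain ✓; to w=64 gives 9979 − 186×64 = -1925 → no gain ✓.
Peach (own payoff 9979 − 93×64 = 4027): to w=0 gives 4729 → profitable ✗; to w=10 gives 7179 − 93×10 = 6249 → profitable ✗.
Lemon (own payoff 4729): to w=10 gives 7179 − 254×10 = 4639 → no gain ✓; to w=64 gives 9979 − 254×64 = -6277 → no gain ✓.
4 of the 6 constraints hold; not an equilibrium.

4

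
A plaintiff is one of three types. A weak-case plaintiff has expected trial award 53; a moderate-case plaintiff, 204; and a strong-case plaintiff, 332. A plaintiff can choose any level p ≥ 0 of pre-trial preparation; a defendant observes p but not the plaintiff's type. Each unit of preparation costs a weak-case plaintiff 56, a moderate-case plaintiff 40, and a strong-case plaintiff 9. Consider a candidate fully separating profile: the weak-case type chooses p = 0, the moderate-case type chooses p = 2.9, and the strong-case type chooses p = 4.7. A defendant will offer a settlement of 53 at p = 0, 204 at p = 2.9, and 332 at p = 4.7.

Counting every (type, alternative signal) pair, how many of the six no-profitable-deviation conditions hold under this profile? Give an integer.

4

Weak-case (own payoff 53): to p=2.9 gives 204 − 56×2.9 = 41.6 → no gain ✓; to p=4.7 gives 332 − 56×4.7 = 68.8 → profitable ✗.
Strong-case (own payoff 332 − 9×4.7 = 289.7): to p=0 gives 53 → no gain ✓; to p=2.9 gives 204 − 9×2.9 = 177.9 → no gain ✓.
Moderate-case (own payoff 204 − 40×2.9 = 88): to p=0 gives 53 → no gain ✓; to p=4.7 gives 332 − 40×4.7 = 144 → profitable ✗.
4 of the 6 constraints hold; not an equilibrium.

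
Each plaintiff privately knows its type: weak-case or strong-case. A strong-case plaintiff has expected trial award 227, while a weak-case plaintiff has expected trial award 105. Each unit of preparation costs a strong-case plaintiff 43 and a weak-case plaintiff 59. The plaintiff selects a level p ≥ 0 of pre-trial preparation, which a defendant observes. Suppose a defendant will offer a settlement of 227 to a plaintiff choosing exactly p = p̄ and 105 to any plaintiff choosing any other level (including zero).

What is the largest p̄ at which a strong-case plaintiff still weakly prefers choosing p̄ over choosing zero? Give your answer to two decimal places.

Choosing p̄ yields the strong-case type 227 − 43·p̄; choosing zero yields 105.
The strong-case type is indifferent at 227 − 43·p̄ = 105, i.e. p̄ = (227 − 105) / 43 ≈ 2.84.
For any p̄ above 2.84 the strong-case type would rather pool at zero, so separation collapses.

2.84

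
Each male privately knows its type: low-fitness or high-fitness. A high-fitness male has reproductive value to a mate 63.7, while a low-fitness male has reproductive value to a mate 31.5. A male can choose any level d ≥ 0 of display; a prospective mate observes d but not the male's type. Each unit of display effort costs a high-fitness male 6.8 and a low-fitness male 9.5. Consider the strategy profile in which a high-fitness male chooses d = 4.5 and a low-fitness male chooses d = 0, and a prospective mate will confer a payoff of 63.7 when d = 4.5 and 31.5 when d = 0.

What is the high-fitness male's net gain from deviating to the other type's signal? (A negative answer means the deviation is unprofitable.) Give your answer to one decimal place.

-1.6

Playing d = 4.5 the high-fitness male receives 63.7 − 6.8 × 4.5 = 33.1.
Deviating to d = 0 yields 31.5 instead.
Gain from deviating: 31.5 − 33.1 = -1.6.
The gain is negative, so the high-fitness type's incentive-compatibility constraint is satisfied.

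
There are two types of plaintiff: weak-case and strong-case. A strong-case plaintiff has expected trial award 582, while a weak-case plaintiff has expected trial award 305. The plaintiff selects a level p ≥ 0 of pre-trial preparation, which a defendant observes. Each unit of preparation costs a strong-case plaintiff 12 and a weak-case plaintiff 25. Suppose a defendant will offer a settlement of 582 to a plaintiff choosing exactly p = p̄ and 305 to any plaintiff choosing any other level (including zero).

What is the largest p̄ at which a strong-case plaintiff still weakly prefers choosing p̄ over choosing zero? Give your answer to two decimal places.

23.08

Choosing p̄ yields the strong-case type 582 − 12·p̄; choosing zero yields 305.
The strong-case type is indifferent at 582 − 12·p̄ = 305, i.e. p̄ = (582 − 305) / 12 ≈ 23.08.
For any p̄ above 23.08 the strong-case type would rather pool at zero, so separation collapses.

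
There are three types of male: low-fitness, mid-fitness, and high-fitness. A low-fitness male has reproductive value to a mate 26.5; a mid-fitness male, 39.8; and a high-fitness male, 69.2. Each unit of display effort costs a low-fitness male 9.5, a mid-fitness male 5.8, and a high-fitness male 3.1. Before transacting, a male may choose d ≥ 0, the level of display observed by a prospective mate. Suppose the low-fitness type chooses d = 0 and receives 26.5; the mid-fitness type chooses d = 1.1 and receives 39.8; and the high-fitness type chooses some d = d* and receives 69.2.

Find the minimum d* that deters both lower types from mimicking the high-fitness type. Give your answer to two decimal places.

6.17

Mid-fitness type (on-path payoff 39.8 − 5.8×1.1 = 33.42) won't mimic when 33.42 ≥ 69.2 − 5.8·d*, i.e. d* ≥ 6.17.
Low-fitness type (on-path payoff 26.5) won't mimic when 26.5 ≥ 69.2 − 9.5·d*, i.e. d* ≥ 4.49.
Both must hold, so d* = max(4.49, 6.17) = 6.17. The mid-fitness type's constraint binds.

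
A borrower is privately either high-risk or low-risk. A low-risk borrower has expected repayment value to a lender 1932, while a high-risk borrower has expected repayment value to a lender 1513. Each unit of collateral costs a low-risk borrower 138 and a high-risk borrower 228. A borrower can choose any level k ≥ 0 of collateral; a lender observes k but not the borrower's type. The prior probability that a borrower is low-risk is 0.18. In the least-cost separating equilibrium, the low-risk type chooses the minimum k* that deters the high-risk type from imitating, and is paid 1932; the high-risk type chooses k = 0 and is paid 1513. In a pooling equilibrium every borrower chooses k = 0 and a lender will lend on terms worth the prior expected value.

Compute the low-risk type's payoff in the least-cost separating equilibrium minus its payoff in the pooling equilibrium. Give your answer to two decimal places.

Least-cost separating signal: k* solves 1513 = 1932 − 228·k*, so k* = (1932 − 1513)/228 ≈ 1.8377.
Low-risk type's separating payoff: 1932 − 138 × k* = 1932 − 138 × (1932 − 1513)/228 = 1932 − 57822/228 ≈ 1678.3947.
Pooling payoff: 0.18 × 1932 + 0.82 × 1513 = 1588.42.
Difference: 1678.3947 − 1588.42 = 89.9747, i.e. 89.97 to two decimal places.
The low-risk type prefers to separate.

89.97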